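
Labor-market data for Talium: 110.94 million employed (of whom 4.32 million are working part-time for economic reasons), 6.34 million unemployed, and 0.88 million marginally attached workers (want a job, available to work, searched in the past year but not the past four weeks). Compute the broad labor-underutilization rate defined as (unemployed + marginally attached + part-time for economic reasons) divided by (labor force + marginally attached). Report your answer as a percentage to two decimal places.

Broad underutilization rate ≈ 9.77%.

Labor force = 110.94 + 6.34 = 117.28 million.
Numerator = 6.34 + 0.88 + 4.32 = 11.54 million.
Denominator = 117.28 + 0.88 = 118.16 million.
Broad rate = 11.54 / 118.16 = 9.77%.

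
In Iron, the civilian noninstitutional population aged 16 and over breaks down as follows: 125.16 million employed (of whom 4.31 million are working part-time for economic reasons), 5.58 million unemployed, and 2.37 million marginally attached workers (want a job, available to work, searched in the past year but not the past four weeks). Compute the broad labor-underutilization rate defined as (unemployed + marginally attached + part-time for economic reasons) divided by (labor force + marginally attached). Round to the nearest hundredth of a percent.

Broad underutilization rate ≈ 9.21%.

Labor force = 125.16 + 5.58 = 130.74 million.
Numerator = 5.58 + 2.37 + 4.31 = 12.26 million.
Denominator = 130.74 + 2.37 = 133.11 million.
Broad rate = 12.26 / 133.11 = 9.21%.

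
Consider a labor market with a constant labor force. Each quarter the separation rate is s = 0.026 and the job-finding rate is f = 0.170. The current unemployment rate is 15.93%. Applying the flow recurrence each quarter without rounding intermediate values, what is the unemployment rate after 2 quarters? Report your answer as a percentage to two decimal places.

With a fixed labor force, u_{t+1} = u_t + s·(1−u_t) − f·u_t = u_t·(1−s−f) + s.
Here 1−s−f = 0.804 and s = 0.026.
u_1 = 0.159300 × 0.804 + 0.026 = 0.154077.
u_2 = 0.154077 × 0.804 + 0.026 = 0.149878.

Unemployment rate after two quarters ≈ 14.99%.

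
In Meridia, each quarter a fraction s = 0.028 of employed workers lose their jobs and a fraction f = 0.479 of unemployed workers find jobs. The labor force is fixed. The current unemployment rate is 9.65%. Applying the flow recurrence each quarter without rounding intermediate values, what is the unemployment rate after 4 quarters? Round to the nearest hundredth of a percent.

Unemployment rate after four quarters ≈ 5.77%.

With a fixed labor force, u_{t+1} = u_t + s·(1−u_t) − f·u_t = u_t·(1−s−f) + s.
Here 1−s−f = 0.493 and s = 0.028.
u_1 = 0.096500 × 0.493 + 0.028 = 0.075575.
u_2 = 0.075575 × 0.493 + 0.028 = 0.065258.
u_3 = 0.065258 × 0.493 + 0.028 = 0.060172.
u_4 = 0.060172 × 0.493 + 0.028 = 0.057665.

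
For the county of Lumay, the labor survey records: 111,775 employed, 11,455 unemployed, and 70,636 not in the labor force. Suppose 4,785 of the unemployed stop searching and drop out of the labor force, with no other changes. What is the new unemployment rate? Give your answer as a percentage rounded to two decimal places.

Initially, labor force = 111,775 + 11,455 = 123,230, so u = 11,455/123,230 = 9.30%.
After the change, unemployed and labor force both fall by 4,785 → E = 111,775, U = 6,670, labor force = 118,445.
New unemployment rate = 6,670 / 118,445 = 5.63%.

New unemployment rate ≈ 5.63%.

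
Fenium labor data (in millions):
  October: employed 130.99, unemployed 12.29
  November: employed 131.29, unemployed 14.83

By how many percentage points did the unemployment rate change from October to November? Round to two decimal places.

October: labor force = 130.99 + 12.29 = 143.28; u = 12.29/143.28 = 8.58%.
November: labor force = 131.29 + 14.83 = 146.12; u = 14.83/146.12 = 10.15%.
Change = 10.15% − 8.58% = +1.57 pp.

The unemployment rate changed by +1.57 percentage points.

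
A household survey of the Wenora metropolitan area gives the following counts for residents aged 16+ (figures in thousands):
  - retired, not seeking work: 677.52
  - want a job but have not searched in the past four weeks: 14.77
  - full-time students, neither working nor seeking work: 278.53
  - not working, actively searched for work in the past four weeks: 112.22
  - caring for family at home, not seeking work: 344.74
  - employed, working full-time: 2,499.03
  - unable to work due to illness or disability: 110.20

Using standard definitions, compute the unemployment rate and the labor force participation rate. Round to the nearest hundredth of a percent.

Employed = 2,499.03 thousand.
Unemployed = 112.22 thousand.
Labor force = 2,499.03 + 112.22 = 2,611.25 thousand.
Not in labor force = 677.52 + 14.77 + 278.53 + 344.74 + 110.20 = 1,425.76 thousand (those not working and not actively searching are outside the labor force — including those who want a job but have given up searching).
Civilian working-age population = 2,611.25 + 1,425.76 = 4,037.01 thousand.
Unemployment rate = 112.22 / 2,611.25 = 4.30%.
Labor force participation rate = 2,611.25 / 4,037.01 = 64.68%.

Unemployment rate ≈ 4.30%; labor force participation rate ≈ 64.68%.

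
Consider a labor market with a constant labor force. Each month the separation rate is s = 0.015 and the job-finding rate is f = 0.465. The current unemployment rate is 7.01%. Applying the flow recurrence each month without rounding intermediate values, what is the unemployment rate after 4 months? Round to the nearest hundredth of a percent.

With a fixed labor force, u_{t+1} = u_t + s·(1−u_t) − f·u_t = u_t·(1−s−f) + s.
Here 1−s−f = 0.520 and s = 0.015.
u_1 = 0.070100 × 0.520 + 0.015 = 0.051452.
u_2 = 0.051452 × 0.520 + 0.015 = 0.041755.
u_3 = 0.041755 × 0.520 + 0.015 = 0.036713.
u_4 = 0.036713 × 0.520 + 0.015 = 0.034091.

Unemployment rate after four months ≈ 3.41%.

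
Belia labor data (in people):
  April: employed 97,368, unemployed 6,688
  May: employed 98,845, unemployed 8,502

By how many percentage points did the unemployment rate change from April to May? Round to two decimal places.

The unemployment rate changed by +1.49 percentage points.

April: labor force = 97,368 + 6,688 = 104,056; u = 6,688/104,056 = 6.43%.
May: labor force = 98,845 + 8,502 = 107,347; u = 8,502/107,347 = 7.92%.
Change = 7.92% − 6.43% = +1.49 pp.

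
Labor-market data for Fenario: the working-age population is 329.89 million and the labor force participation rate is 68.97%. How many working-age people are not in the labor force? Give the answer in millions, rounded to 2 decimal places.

Share not in the labor force = 1 − 0.6897 = 0.3103.
Not in labor force = 0.3103 × 329.89 ≈ 102.36 million.

About 102.36 million are not in the labor force.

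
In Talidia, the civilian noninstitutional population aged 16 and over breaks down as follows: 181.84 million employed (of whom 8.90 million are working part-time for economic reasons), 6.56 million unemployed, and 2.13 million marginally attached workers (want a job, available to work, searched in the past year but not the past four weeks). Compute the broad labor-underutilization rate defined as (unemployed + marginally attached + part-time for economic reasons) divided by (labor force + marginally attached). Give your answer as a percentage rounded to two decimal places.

Labor force = 181.84 + 6.56 = 188.40 million.
Numerator = 6.56 + 2.13 + 8.90 = 17.59 million.
Denominator = 188.40 + 2.13 = 190.53 million.
Broad rate = 17.59 / 190.53 = 9.23%.

Broad underutilization rate ≈ 9.23%.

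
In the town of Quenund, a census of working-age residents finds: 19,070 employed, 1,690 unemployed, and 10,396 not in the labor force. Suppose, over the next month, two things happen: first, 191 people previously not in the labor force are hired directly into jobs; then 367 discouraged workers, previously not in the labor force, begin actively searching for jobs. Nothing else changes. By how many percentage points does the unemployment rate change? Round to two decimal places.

Initially, labor force = 19,070 + 1,690 = 20,760, so u = 1,690/20,760 = 8.14%.
After the first change, employed and labor force both rise by 191; unemployed unchanged → E = 19,261, U = 1,690, labor force = 20,951.
After the second change, unemployed and labor force both rise by 367 → E = 19,261, U = 2,057, labor force = 21,318.
New unemployment rate = 2,057 / 21,318 = 9.65%.
Change = 9.65% − 8.14% = +1.51 percentage points.

The unemployment rate changes by +1.51 percentage points.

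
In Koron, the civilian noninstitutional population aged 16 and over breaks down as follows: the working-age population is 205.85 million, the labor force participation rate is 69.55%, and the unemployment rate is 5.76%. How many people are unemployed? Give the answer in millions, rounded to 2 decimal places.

Labor force = 0.6955 × 205.85 = 143.17 million.
Unemployed = 0.0576 × 143.17 ≈ 8.25 million.

About 8.25 million are unemployed.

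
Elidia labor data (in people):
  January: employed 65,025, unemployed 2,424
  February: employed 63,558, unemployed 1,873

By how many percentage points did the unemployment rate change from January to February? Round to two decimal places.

January: labor force = 65,025 + 2,424 = 67,449; u = 2,424/67,449 = 3.59%.
February: labor force = 63,558 + 1,873 = 65,431; u = 1,873/65,431 = 2.86%.
Change = 2.86% − 3.59% = −0.73 pp.

The unemployment rate changed by −0.73 percentage points.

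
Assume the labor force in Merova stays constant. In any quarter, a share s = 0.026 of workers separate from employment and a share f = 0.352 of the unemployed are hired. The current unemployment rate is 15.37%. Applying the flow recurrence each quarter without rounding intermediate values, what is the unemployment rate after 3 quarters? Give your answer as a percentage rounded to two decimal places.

With a fixed labor force, u_{t+1} = u_t + s·(1−u_t) − f·u_t = u_t·(1−s−f) + s.
Here 1−s−f = 0.622 and s = 0.026.
u_1 = 0.153700 × 0.622 + 0.026 = 0.121601.
u_2 = 0.121601 × 0.622 + 0.026 = 0.101636.
u_3 = 0.101636 × 0.622 + 0.026 = 0.089218.

Unemployment rate after three quarters ≈ 8.92%.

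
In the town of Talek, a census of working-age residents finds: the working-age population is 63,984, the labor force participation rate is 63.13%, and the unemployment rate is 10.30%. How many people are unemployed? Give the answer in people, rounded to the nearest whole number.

About 4,160 are unemployed.

Labor force = 0.6313 × 63,984 = 40,393.
Unemployed = 0.1030 × 40,393 ≈ 4,160.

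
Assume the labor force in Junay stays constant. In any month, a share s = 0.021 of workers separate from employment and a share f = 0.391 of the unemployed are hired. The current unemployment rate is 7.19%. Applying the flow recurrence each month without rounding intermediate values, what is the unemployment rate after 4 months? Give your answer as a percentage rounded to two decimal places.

Unemployment rate after four months ≈ 5.35%.

With a fixed labor force, u_{t+1} = u_t + s·(1−u_t) − f·u_t = u_t·(1−s−f) + s.
Here 1−s−f = 0.588 and s = 0.021.
u_1 = 0.071900 × 0.588 + 0.021 = 0.063277.
u_2 = 0.063277 × 0.588 + 0.021 = 0.058207.
u_3 = 0.058207 × 0.588 + 0.021 = 0.055226.
u_4 = 0.055226 × 0.588 + 0.021 = 0.053473.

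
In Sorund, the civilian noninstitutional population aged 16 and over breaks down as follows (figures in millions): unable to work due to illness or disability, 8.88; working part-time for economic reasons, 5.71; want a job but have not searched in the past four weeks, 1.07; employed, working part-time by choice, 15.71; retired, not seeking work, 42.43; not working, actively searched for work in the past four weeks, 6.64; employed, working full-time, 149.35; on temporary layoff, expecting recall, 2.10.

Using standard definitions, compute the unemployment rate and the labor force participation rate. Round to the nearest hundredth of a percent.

Unemployment rate ≈ 4.87%; labor force participation rate ≈ 77.41%.

Employed = 5.71 + 15.71 + 149.35 = 170.77 million (anyone who worked, including part-time for economic reasons, counts as employed).
Unemployed = 6.64 + 2.10 = 8.74 million (jobless and actively searching, or on temporary layoff).
Labor force = 170.77 + 8.74 = 179.51 million.
Not in labor force = 8.88 + 1.07 + 42.43 = 52.38 million (those not working and not actively searching are outside the labor force — including those who want a job but have given up searching).
Civilian working-age population = 179.51 + 52.38 = 231.89 million.
Unemployment rate = 8.74 / 179.51 = 4.87%.
Labor force participation rate = 179.51 / 231.89 = 77.41%.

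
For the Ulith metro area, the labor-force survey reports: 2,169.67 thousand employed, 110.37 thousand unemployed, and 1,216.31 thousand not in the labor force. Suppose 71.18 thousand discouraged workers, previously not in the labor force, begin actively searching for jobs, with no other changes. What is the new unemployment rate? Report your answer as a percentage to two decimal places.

New unemployment rate ≈ 7.72%.

Initially, labor force = 2,169.67 + 110.37 = 2,280.04 thousand, so u = 110.37/2,280.04 = 4.84%.
After the change, unemployed and labor force both rise by 71.18 → E = 2,169.67, U = 181.55, labor force = 2,351.22 thousand.
New unemployment rate = 181.55 / 2,351.22 = 7.72%.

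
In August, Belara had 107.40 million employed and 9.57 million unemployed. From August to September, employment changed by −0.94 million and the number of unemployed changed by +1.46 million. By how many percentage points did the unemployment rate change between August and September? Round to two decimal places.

August: labor force = 107.40 + 9.57 = 116.97; u = 9.57/116.97 = 8.18%.
September: labor force = 106.46 + 11.03 = 117.49; u = 11.03/117.49 = 9.39%.
Change = 9.39% − 8.18% = +1.21 pp.

The unemployment rate changed by +1.21 percentage points.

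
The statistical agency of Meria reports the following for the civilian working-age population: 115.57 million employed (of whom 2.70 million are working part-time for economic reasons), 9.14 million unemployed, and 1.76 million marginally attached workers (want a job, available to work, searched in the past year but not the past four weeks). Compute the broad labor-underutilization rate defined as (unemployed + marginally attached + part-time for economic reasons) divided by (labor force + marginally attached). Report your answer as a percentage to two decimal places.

Broad underutilization rate ≈ 10.75%.

Labor force = 115.57 + 9.14 = 124.71 million.
Numerator = 9.14 + 1.76 + 2.70 = 13.60 million.
Denominator = 124.71 + 1.76 = 126.47 million.
Broad rate = 13.60 / 126.47 = 10.75%.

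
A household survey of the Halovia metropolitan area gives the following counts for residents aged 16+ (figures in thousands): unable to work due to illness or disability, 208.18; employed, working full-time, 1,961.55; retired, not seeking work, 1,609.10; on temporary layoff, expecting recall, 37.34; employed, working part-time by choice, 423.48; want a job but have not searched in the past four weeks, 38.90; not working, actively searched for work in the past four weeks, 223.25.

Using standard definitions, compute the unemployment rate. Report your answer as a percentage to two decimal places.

Employed = 1,961.55 + 423.48 = 2,385.03 thousand.
Unemployed = 37.34 + 223.25 = 260.59 thousand (jobless and actively searching, or on temporary layoff).
Labor force = 2,385.03 + 260.59 = 2,645.62 thousand.
Unemployment rate = 260.59 / 2,645.62 = 9.85%.

Unemployment rate ≈ 9.85%.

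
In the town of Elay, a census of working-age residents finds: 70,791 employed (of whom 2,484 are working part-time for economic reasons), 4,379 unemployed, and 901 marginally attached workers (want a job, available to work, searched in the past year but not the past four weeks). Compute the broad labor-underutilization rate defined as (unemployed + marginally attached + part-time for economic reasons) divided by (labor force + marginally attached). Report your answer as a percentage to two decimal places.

Labor force = 70,791 + 4,379 = 75,170.
Numerator = 4,379 + 901 + 2,484 = 7,764.
Denominator = 75,170 + 901 = 76,071.
Broad rate = 7,764 / 76,071 = 10.21%.

Broad underutilization rate ≈ 10.21%.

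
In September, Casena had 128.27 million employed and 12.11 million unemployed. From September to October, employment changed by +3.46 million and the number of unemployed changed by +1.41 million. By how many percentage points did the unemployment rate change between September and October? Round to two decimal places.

September: labor force = 128.27 + 12.11 = 140.38; u = 12.11/140.38 = 8.63%.
October: labor force = 131.73 + 13.52 = 145.25; u = 13.52/145.25 = 9.31%.
Change = 9.31% − 8.63% = +0.68 pp.

The unemployment rate changed by +0.68 percentage points.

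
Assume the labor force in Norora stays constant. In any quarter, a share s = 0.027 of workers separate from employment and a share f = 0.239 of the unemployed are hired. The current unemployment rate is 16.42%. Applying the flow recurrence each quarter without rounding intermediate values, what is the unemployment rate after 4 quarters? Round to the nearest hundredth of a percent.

With a fixed labor force, u_{t+1} = u_t + s·(1−u_t) − f·u_t = u_t·(1−s−f) + s.
Here 1−s−f = 0.734 and s = 0.027.
u_1 = 0.164200 × 0.734 + 0.027 = 0.147523.
u_2 = 0.147523 × 0.734 + 0.027 = 0.135282.
u_3 = 0.135282 × 0.734 + 0.027 = 0.126297.
u_4 = 0.126297 × 0.734 + 0.027 = 0.119702.

Unemployment rate after four quarters ≈ 11.97%.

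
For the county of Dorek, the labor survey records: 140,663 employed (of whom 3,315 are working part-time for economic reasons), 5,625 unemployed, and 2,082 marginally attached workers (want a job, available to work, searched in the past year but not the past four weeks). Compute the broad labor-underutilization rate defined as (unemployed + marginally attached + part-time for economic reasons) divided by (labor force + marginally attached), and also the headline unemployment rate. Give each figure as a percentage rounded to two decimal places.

Labor force = 140,663 + 5,625 = 146,288.
Numerator = 5,625 + 2,082 + 3,315 = 11,022.
Denominator = 146,288 + 2,082 = 148,370.
Broad rate = 11,022 / 148,370 = 7.43%.
Headline unemployment rate = 5,625 / 146,288 = 3.85%.

Broad underutilization rate ≈ 7.43%; headline unemployment rate ≈ 3.85%.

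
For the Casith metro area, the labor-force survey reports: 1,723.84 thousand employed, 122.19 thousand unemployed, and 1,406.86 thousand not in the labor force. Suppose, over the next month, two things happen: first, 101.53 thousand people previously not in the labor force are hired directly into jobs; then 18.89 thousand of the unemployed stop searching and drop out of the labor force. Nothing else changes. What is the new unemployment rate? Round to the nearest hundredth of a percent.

Initially, labor force = 1,723.84 + 122.19 = 1,846.03 thousand, so u = 122.19/1,846.03 = 6.62%.
After the first change, employed and labor force both rise by 101.53; unemployed unchanged → E = 1,825.37, U = 122.19, labor force = 1,947.56 thousand.
After the second change, unemployed and labor force both fall by 18.89 → E = 1,825.37, U = 103.30, labor force = 1,928.67 thousand.
New unemployment rate = 103.30 / 1,928.67 = 5.36%.

New unemployment rate ≈ 5.36%.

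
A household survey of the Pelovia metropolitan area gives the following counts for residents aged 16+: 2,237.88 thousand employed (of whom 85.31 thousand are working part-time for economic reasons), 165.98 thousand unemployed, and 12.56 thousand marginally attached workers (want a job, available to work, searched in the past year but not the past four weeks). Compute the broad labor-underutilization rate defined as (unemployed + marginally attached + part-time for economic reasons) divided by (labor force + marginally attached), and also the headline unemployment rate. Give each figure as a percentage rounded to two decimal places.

Broad underutilization rate ≈ 10.92%; headline unemployment rate ≈ 6.90%.

Labor force = 2,237.88 + 165.98 = 2,403.86 thousand.
Numerator = 165.98 + 12.56 + 85.31 = 263.85 thousand.
Denominator = 2,403.86 + 12.56 = 2,416.42 thousand.
Broad rate = 263.85 / 2,416.42 = 10.92%.
Headline unemployment rate = 165.98 / 2,403.86 = 6.90%.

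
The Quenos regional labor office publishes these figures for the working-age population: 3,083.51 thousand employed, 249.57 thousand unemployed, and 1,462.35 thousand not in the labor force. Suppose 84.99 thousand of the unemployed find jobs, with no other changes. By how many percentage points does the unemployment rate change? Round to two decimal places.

The unemployment rate changes by −2.55 percentage points.

Initially, labor force = 3,083.51 + 249.57 = 3,333.08 thousand, so u = 249.57/3,333.08 = 7.49%.
After the change, unemployed falls and employed rises by 84.99; labor force unchanged → E = 3,168.50, U = 164.58, labor force = 3,333.08 thousand.
New unemployment rate = 164.58 / 3,333.08 = 4.94%.
Change = 4.94% − 7.49% = −2.55 percentage points.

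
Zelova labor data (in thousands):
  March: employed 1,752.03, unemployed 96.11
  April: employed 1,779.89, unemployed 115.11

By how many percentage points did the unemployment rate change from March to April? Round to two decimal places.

The unemployment rate changed by +0.87 percentage points.

March: labor force = 1,752.03 + 96.11 = 1,848.14; u = 96.11/1,848.14 = 5.20%.
April: labor force = 1,779.89 + 115.11 = 1,895.00; u = 115.11/1,895.00 = 6.07%.
Change = 6.07% − 5.20% = +0.87 pp.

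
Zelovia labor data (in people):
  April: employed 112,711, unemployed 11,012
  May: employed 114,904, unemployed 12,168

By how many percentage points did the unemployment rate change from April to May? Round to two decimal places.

April: labor force = 112,711 + 11,012 = 123,723; u = 11,012/123,723 = 8.90%.
May: labor force = 114,904 + 12,168 = 127,072; u = 12,168/127,072 = 9.58%.
Change = 9.58% − 8.90% = +0.68 pp.

The unemployment rate changed by +0.68 percentage points.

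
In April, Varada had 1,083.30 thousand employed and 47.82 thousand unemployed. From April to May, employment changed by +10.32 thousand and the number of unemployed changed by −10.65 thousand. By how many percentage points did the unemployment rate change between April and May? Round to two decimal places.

April: labor force = 1,083.30 + 47.82 = 1,131.12; u = 47.82/1,131.12 = 4.23%.
May: labor force = 1,093.62 + 37.17 = 1,130.79; u = 37.17/1,130.79 = 3.29%.
Change = 3.29% − 4.23% = −0.94 pp.

The unemployment rate changed by −0.94 percentage points.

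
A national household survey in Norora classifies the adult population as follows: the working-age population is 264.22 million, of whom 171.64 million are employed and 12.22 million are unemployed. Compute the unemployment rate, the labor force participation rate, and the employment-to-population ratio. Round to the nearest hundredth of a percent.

Labor force = employed + unemployed = 171.64 + 12.22 = 183.86 million.
Unemployment rate = 12.22 / 183.86 = 6.65%.
Labor force participation rate = 183.86 / 264.22 = 69.59%.
Employment-population ratio = 171.64 / 264.22 = 64.96%.

Unemployment rate ≈ 6.65%; labor force participation rate ≈ 69.59%; employment-population ratio ≈ 64.96%.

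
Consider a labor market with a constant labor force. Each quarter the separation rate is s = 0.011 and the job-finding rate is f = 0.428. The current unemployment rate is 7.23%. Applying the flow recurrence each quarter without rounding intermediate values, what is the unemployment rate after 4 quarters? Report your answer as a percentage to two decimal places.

Unemployment rate after four quarters ≈ 2.97%.

With a fixed labor force, u_{t+1} = u_t + s·(1−u_t) − f·u_t = u_t·(1−s−f) + s.
Here 1−s−f = 0.561 and s = 0.011.
u_1 = 0.072300 × 0.561 + 0.011 = 0.051560.
u_2 = 0.051560 × 0.561 + 0.011 = 0.039925.
u_3 = 0.039925 × 0.561 + 0.011 = 0.033398.
u_4 = 0.033398 × 0.561 + 0.011 = 0.029736.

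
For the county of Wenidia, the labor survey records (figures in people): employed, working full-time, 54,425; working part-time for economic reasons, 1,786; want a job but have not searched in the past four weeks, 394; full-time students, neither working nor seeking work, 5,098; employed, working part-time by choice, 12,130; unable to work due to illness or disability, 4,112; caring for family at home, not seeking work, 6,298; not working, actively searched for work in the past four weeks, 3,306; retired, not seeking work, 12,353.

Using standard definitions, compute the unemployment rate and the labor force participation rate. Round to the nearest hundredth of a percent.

Employed = 54,425 + 1,786 + 12,130 = 68,341 (anyone who worked, including part-time for economic reasons, counts as employed).
Unemployed = 3,306.
Labor force = 68,341 + 3,306 = 71,647.
Not in labor force = 394 + 5,098 + 4,112 + 6,298 + 12,353 = 28,255 (those not working and not actively searching are outside the labor force — including those who want a job but have given up searching).
Civilian working-age population = 71,647 + 28,255 = 99,902.
Unemployment rate = 3,306 / 71,647 = 4.61%.
Labor force participation rate = 71,647 / 99,902 = 71.72%.

Unemployment rate ≈ 4.61%; labor force participation rate ≈ 71.72%.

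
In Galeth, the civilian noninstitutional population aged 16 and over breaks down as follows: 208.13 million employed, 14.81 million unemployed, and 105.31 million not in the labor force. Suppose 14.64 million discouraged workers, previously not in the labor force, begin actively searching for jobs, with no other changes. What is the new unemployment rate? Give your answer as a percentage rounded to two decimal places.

New unemployment rate ≈ 12.40%.

Initially, labor force = 208.13 + 14.81 = 222.94 million, so u = 14.81/222.94 = 6.64%.
After the change, unemployed and labor force both rise by 14.64 → E = 208.13, U = 29.45, labor force = 237.58 million.
New unemployment rate = 29.45 / 237.58 = 12.40%.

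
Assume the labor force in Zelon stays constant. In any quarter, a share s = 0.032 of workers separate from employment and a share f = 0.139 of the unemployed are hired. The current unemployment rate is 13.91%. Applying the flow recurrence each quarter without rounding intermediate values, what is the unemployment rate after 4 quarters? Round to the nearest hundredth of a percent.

With a fixed labor force, u_{t+1} = u_t + s·(1−u_t) − f·u_t = u_t·(1−s−f) + s.
Here 1−s−f = 0.829 and s = 0.032.
u_1 = 0.139100 × 0.829 + 0.032 = 0.147314.
u_2 = 0.147314 × 0.829 + 0.032 = 0.154123.
u_3 = 0.154123 × 0.829 + 0.032 = 0.159768.
u_4 = 0.159768 × 0.829 + 0.032 = 0.164448.

Unemployment rate after four quarters ≈ 16.44%.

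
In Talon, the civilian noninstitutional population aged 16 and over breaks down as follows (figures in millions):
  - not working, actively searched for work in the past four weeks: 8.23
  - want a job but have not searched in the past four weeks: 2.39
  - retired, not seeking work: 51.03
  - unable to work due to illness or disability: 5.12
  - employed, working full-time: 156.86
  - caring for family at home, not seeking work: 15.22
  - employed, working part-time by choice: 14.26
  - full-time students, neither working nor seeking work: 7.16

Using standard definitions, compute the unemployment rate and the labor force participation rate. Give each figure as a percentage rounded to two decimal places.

Unemployment rate ≈ 4.59%; labor force participation rate ≈ 68.91%.

Employed = 156.86 + 14.26 = 171.12 million.
Unemployed = 8.23 million.
Labor force = 171.12 + 8.23 = 179.35 million.
Not in labor force = 2.39 + 51.03 + 5.12 + 15.22 + 7.16 = 80.92 million (those not working and not actively searching are outside the labor force — including those who want a job but have given up searching).
Civilian working-age population = 179.35 + 80.92 = 260.27 million.
Unemployment rate = 8.23 / 179.35 = 4.59%.
Labor force participation rate = 179.35 / 260.27 = 68.91%.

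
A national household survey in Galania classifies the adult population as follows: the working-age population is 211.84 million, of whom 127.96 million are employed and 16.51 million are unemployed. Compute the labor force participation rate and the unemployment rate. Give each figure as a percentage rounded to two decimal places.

Labor force = employed + unemployed = 127.96 + 16.51 = 144.47 million.
Unemployment rate = 16.51 / 144.47 = 11.43%.
Labor force participation rate = 144.47 / 211.84 = 68.20%.

Labor force participation rate ≈ 68.20%; unemployment rate ≈ 11.43%.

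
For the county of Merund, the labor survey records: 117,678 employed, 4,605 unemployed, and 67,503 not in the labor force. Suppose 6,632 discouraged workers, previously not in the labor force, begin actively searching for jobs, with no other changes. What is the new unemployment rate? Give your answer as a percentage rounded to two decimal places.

New unemployment rate ≈ 8.72%.

Initially, labor force = 117,678 + 4,605 = 122,283, so u = 4,605/122,283 = 3.77%.
After the change, unemployed and labor force both rise by 6,632 → E = 117,678, U = 11,237, labor force = 128,915.
New unemployment rate = 11,237 / 128,915 = 8.72%.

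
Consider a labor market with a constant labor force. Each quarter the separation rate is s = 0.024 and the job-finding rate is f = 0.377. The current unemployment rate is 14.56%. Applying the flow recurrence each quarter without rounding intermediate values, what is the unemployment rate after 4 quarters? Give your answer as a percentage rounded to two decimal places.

With a fixed labor force, u_{t+1} = u_t + s·(1−u_t) − f·u_t = u_t·(1−s−f) + s.
Here 1−s−f = 0.599 and s = 0.024.
u_1 = 0.145600 × 0.599 + 0.024 = 0.111214.
u_2 = 0.111214 × 0.599 + 0.024 = 0.090617.
u_3 = 0.090617 × 0.599 + 0.024 = 0.078280.
u_4 = 0.078280 × 0.599 + 0.024 = 0.070890.

Unemployment rate after four quarters ≈ 7.09%.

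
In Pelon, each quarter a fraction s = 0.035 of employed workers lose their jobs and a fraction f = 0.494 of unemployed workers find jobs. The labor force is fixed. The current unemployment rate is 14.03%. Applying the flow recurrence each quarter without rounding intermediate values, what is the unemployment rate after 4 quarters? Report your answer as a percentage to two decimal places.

With a fixed labor force, u_{t+1} = u_t + s·(1−u_t) − f·u_t = u_t·(1−s−f) + s.
Here 1−s−f = 0.471 and s = 0.035.
u_1 = 0.140300 × 0.471 + 0.035 = 0.101081.
u_2 = 0.101081 × 0.471 + 0.035 = 0.082609.
u_3 = 0.082609 × 0.471 + 0.035 = 0.073909.
u_4 = 0.073909 × 0.471 + 0.035 = 0.069811.

Unemployment rate after four quarters ≈ 6.98%.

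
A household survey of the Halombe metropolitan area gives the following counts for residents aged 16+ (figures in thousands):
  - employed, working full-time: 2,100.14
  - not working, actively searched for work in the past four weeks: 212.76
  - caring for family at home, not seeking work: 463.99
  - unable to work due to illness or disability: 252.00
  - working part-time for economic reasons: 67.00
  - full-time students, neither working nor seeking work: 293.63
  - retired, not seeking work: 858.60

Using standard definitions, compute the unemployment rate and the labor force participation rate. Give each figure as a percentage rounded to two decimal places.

Unemployment rate ≈ 8.94%; labor force participation rate ≈ 56.02%.

Employed = 2,100.14 + 67.00 = 2,167.14 thousand (anyone who worked, including part-time for economic reasons, counts as employed).
Unemployed = 212.76 thousand.
Labor force = 2,167.14 + 212.76 = 2,379.90 thousand.
Not in labor force = 463.99 + 252.00 + 293.63 + 858.60 = 1,868.22 thousand (those not working and not actively searching are outside the labor force).
Civilian working-age population = 2,379.90 + 1,868.22 = 4,248.12 thousand.
Unemployment rate = 212.76 / 2,379.90 = 8.94%.
Labor force participation rate = 2,379.90 / 4,248.12 = 56.02%.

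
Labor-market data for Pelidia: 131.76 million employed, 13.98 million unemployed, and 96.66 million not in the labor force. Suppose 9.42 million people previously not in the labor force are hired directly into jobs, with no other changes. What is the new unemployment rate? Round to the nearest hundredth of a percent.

New unemployment rate ≈ 9.01%.

Initially, labor force = 131.76 + 13.98 = 145.74 million, so u = 13.98/145.74 = 9.59%.
After the change, employed and labor force both rise by 9.42; unemployed unchanged → E = 141.18, U = 13.98, labor force = 155.16 million.
New unemployment rate = 13.98 / 155.16 = 9.01%.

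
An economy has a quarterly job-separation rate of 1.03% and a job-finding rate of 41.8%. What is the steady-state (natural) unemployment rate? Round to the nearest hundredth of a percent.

At steady state the flows balance: s·E = f·U, so U/(E+U) = s/(s+f).
u* = 1.03 / (1.03 + 41.8) = 1.03 / 42.83 = 2.40%.

Steady-state unemployment rate ≈ 2.40%.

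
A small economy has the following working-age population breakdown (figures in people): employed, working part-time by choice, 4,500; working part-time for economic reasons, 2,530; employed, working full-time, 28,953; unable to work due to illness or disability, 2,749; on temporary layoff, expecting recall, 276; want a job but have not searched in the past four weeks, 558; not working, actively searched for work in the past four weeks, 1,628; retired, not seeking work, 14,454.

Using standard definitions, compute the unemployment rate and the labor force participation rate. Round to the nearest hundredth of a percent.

Unemployment rate ≈ 5.03%; labor force participation rate ≈ 68.08%.

Employed = 4,500 + 2,530 + 28,953 = 35,983 (anyone who worked, including part-time for economic reasons, counts as employed).
Unemployed = 276 + 1,628 = 1,904 (jobless and actively searching, or on temporary layoff).
Labor force = 35,983 + 1,904 = 37,887.
Not in labor force = 2,749 + 558 + 14,454 = 17,761 (those not working and not actively searching are outside the labor force — including those who want a job but have given up searching).
Civilian working-age population = 37,887 + 17,761 = 55,648.
Unemployment rate = 1,904 / 37,887 = 5.03%.
Labor force participation rate = 37,887 / 55,648 = 68.08%.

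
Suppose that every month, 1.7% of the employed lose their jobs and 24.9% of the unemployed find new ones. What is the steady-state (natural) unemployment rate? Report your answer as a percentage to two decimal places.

At steady state the flows balance: s·E = f·U, so U/(E+U) = s/(s+f).
u* = 1.7 / (1.7 + 24.9) = 1.7 / 26.60 = 6.39%.

Steady-state unemployment rate ≈ 6.39%.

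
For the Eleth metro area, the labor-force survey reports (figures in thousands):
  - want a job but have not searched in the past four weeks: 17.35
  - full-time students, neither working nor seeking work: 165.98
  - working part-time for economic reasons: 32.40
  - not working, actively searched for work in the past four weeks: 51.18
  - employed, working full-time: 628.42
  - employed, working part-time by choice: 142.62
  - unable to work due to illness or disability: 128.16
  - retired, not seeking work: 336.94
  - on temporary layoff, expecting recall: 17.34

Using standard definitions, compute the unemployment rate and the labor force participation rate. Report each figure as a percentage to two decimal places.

Unemployment rate ≈ 7.86%; labor force participation rate ≈ 57.35%.

Employed = 32.40 + 628.42 + 142.62 = 803.44 thousand (anyone who worked, including part-time for economic reasons, counts as employed).
Unemployed = 51.18 + 17.34 = 68.52 thousand (jobless and actively searching, or on temporary layoff).
Labor force = 803.44 + 68.52 = 871.96 thousand.
Not in labor force = 17.35 + 165.98 + 128.16 + 336.94 = 648.43 thousand (those not working and not actively searching are outside the labor force — including those who want a job but have given up searching).
Civilian working-age population = 871.96 + 648.43 = 1,520.39 thousand.
Unemployment rate = 68.52 / 871.96 = 7.86%.
Labor force participation rate = 871.96 / 1,520.39 = 57.35%.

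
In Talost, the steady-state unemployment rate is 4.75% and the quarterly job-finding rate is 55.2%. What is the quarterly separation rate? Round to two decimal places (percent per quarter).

Separation rate ≈ 2.75% per quarter.

From u* = s/(s+f): s = u·f/(1−u).
s = 0.0475 × 55.2 / (1 − 0.0475) = 2.6220 / 0.9525 ≈ 2.75% per quarter.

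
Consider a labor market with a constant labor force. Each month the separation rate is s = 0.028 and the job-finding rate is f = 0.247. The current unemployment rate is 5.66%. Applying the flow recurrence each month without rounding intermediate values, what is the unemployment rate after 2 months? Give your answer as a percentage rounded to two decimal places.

Unemployment rate after two months ≈ 7.81%.

With a fixed labor force, u_{t+1} = u_t + s·(1−u_t) − f·u_t = u_t·(1−s−f) + s.
Here 1−s−f = 0.725 and s = 0.028.
u_1 = 0.056600 × 0.725 + 0.028 = 0.069035.
u_2 = 0.069035 × 0.725 + 0.028 = 0.078050.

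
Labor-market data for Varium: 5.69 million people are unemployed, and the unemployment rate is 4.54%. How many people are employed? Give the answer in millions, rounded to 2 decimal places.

Labor force = U / u = 5.69 / 0.0454 ≈ 125.33 million.
Employed = labor force − unemployed = 125.33 − 5.69 = 119.64 million.

About 119.64 million are employed.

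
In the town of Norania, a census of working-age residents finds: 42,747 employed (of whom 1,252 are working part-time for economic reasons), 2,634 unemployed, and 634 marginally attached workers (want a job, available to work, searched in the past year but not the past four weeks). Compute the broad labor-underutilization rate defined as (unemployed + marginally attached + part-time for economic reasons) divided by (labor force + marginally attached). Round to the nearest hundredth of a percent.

Broad underutilization rate ≈ 9.82%.

Labor force = 42,747 + 2,634 = 45,381.
Numerator = 2,634 + 634 + 1,252 = 4,520.
Denominator = 45,381 + 634 = 46,015.
Broad rate = 4,520 / 46,015 = 9.82%.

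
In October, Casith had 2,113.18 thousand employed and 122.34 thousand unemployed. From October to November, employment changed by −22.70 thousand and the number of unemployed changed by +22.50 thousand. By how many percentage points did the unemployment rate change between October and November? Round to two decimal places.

October: labor force = 2,113.18 + 122.34 = 2,235.52; u = 122.34/2,235.52 = 5.47%.
November: labor force = 2,090.48 + 144.84 = 2,235.32; u = 144.84/2,235.32 = 6.48%.
Change = 6.48% − 5.47% = +1.01 pp.

The unemployment rate changed by +1.01 percentage points.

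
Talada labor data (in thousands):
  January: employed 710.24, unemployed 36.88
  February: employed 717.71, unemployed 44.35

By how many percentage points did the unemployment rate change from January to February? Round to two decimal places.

The unemployment rate changed by +0.88 percentage points.

January: labor force = 710.24 + 36.88 = 747.12; u = 36.88/747.12 = 4.94%.
February: labor force = 717.71 + 44.35 = 762.06; u = 44.35/762.06 = 5.82%.
Change = 5.82% − 4.94% = +0.88 pp.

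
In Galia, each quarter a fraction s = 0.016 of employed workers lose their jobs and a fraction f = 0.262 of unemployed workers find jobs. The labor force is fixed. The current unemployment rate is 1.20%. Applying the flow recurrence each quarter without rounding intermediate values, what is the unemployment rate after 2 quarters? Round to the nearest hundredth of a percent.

Unemployment rate after two quarters ≈ 3.38%.

With a fixed labor force, u_{t+1} = u_t + s·(1−u_t) − f·u_t = u_t·(1−s−f) + s.
Here 1−s−f = 0.722 and s = 0.016.
u_1 = 0.012000 × 0.722 + 0.016 = 0.024664.
u_2 = 0.024664 × 0.722 + 0.016 = 0.033807.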